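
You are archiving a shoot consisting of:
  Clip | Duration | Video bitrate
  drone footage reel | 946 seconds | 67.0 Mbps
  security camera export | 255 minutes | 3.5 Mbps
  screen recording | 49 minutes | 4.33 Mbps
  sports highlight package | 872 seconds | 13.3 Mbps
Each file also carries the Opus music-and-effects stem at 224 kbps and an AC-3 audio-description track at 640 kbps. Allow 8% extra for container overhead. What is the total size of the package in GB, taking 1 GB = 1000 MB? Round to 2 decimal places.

21.41 GB

Audio total: 224 + 640 = 864 kbps = 0.864 Mbps.
drone footage reel: 67.864 Mbps × 946 s × 1.08 = 69335.3 Mb
security camera export: 4.364 Mbps × 15300 s × 1.08 = 72110.7 Mb
screen recording: 5.194 Mbps × 2940 s × 1.08 = 16492.0 Mb
sports highlight package: 14.164 Mbps × 872 s × 1.08 = 13339.1 Mb
Total: 171277.1 Mb = 21409.6 MB.
= 21.41 GB.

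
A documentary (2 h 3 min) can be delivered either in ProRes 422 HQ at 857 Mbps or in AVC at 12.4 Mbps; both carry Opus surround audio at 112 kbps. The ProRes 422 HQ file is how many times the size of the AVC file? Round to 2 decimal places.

68.50

2 h 3 min = 123 min = 7380 s
Audio: 112 kbps = 0.112 Mbps.
ProRes 422 HQ: 857.112 Mbps × 7380 s = 6325486.6 Mb = 736.384 GiB.
AVC: 12.512 Mbps × 7380 s = 92338.6 Mb = 10.750 GiB.
Ratio: 736.384 / 10.750 = 68.503.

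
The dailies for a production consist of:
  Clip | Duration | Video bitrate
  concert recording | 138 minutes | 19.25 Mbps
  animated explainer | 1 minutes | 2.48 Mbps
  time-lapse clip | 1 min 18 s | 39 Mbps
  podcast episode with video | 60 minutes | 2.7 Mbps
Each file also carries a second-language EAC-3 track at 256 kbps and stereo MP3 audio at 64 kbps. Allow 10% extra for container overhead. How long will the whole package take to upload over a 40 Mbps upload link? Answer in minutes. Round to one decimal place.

Audio total: 256 + 64 = 320 kbps = 0.320 Mbps.
concert recording: 19.570 Mbps × 8280 s × 1.10 = 178243.6 Mb
animated explainer: 2.800 Mbps × 60 s × 1.10 = 184.8 Mb
time-lapse clip: 39.320 Mbps × 78 s × 1.10 = 3373.7 Mb
podcast episode with video: 3.020 Mbps × 3600 s × 1.10 = 11959.2 Mb
Total: 193761.2 Mb = 24220.2 MB.
At 40 Mbps: 193761.2 / 40 = 4844 s ≈ 80.7 minutes.

80.7 minutes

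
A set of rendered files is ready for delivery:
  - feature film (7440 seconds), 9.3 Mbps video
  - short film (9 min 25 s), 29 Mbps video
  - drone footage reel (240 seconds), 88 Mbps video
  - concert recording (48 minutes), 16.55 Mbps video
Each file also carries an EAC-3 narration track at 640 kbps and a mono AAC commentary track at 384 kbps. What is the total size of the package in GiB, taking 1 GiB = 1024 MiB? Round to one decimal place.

Audio total: 640 + 384 = 1024 kbps = 1.024 Mbps.
feature film: 10.324 Mbps × 7440 s = 76810.6 Mb
short film: 30.024 Mbps × 565 s = 16963.6 Mb
drone footage reel: 89.024 Mbps × 240 s = 21365.8 Mb
concert recording: 17.574 Mbps × 2880 s = 50613.1 Mb
Total: 165753.0 Mb = 20719.1 MB.
= 19.30 GiB.

19.3 GiB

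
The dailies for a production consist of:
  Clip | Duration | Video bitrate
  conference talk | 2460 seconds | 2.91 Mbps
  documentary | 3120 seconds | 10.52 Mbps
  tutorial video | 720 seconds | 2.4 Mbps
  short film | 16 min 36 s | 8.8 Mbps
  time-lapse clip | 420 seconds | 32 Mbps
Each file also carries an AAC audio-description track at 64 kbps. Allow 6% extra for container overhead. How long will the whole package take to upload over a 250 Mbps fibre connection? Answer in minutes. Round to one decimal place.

Audio: 64 kbps = 0.064 Mbps.
conference talk: 2.974 Mbps × 2460 s × 1.06 = 7755.0 Mb
documentary: 10.584 Mbps × 3120 s × 1.06 = 35003.4 Mb
tutorial video: 2.464 Mbps × 720 s × 1.06 = 1880.5 Mb
short film: 8.864 Mbps × 996 s × 1.06 = 9358.3 Mb
time-lapse clip: 32.064 Mbps × 420 s × 1.06 = 14274.9 Mb
Total: 68272.1 Mb = 8534.0 MB.
At 250 Mbps: 68272.1 / 250 = 273 s ≈ 4.55 minutes.

4.6 minutes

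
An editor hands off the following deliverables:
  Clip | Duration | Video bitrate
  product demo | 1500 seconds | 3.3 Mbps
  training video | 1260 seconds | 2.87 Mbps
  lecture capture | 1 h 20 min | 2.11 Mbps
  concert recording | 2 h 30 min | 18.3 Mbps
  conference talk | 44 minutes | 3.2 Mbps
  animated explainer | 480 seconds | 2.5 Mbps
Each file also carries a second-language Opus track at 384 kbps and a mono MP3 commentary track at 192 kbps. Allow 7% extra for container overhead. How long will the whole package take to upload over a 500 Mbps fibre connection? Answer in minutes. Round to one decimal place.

Audio total: 384 + 192 = 576 kbps = 0.576 Mbps.
product demo: 3.876 Mbps × 1500 s × 1.07 = 6221.0 Mb
training video: 3.446 Mbps × 1260 s × 1.07 = 4645.9 Mb
lecture capture: 2.686 Mbps × 4800 s × 1.07 = 13795.3 Mb
concert recording: 18.876 Mbps × 9000 s × 1.07 = 181775.9 Mb
conference talk: 3.776 Mbps × 2640 s × 1.07 = 10666.4 Mb
animated explainer: 3.076 Mbps × 480 s × 1.07 = 1579.8 Mb
Total: 218684.3 Mb = 27335.5 MB.
At 500 Mbps: 218684.3 / 500 = 437 s ≈ 7.29 minutes.

7.3 minutes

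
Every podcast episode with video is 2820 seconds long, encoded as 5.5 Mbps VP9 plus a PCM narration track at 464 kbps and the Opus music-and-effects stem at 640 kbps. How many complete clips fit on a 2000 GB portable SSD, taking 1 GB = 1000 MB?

Audio total: 464 + 640 = 1104 kbps = 1.104 Mbps.
Total bitrate: 6.604 Mbps.
Per item: 6.604 Mbps × 2820 s = 18,623 Mb = 2,328 MB.
Capacity: 2000 GB = 16,000,000 Mb; 859.14 items → 859 complete.

859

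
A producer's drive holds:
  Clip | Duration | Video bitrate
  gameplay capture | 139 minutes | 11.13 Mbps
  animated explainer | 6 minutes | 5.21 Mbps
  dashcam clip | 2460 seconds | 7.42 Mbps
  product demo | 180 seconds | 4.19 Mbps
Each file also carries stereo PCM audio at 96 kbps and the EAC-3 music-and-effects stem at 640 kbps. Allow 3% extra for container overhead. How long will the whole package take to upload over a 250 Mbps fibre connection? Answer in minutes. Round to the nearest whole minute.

8 minutes

Audio total: 96 + 640 = 736 kbps = 0.736 Mbps.
gameplay capture: 11.866 Mbps × 8340 s × 1.03 = 101931.3 Mb
animated explainer: 5.946 Mbps × 360 s × 1.03 = 2204.8 Mb
dashcam clip: 8.156 Mbps × 2460 s × 1.03 = 20665.7 Mb
product demo: 4.926 Mbps × 180 s × 1.03 = 913.3 Mb
Total: 125715.0 Mb = 15714.4 MB.
At 250 Mbps: 125715.0 / 250 = 503 s ≈ 8.38 minutes.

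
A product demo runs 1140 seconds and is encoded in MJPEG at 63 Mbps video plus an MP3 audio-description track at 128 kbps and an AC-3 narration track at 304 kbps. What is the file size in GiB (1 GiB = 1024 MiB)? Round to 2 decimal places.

Audio total: 128 + 304 = 432 kbps = 0.432 Mbps.
Total bitrate: 63 + 0.432 = 63.432 Mbps.
Stream data: 63.432 Mbps × 1140 s = 72312.5 Mb.
72,312 Mb = 9,039,060,000 bytes ÷ 1,073,741,824 = 8.418 GiB.

8.42 GiB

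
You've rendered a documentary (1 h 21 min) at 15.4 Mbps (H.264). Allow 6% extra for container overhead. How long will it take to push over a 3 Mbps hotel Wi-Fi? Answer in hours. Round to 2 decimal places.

1 h 21 min = 81 min = 4860 s
File: 15.400 Mbps × 4860 s = 74844.0 Mb.
With 6% container overhead: ×1.06. → 79334.6 Mb.
At 3 Mbps: 79334.6 / 3 = 26444.9 s ≈ 7.35 hours.

7.35 hours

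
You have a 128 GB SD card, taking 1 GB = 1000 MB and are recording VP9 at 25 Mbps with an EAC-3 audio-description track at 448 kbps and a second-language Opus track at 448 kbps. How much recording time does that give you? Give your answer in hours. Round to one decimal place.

11.0 hours

Audio total: 448 + 448 = 896 kbps = 0.896 Mbps.
Total bitrate: 25 + 0.896 = 25.896 Mbps.
Capacity: 128 GB = 1,024,000 Mb.
Recording time: 1,024,000 / 25.896 = 39,543 s ≈ 11.0 hours.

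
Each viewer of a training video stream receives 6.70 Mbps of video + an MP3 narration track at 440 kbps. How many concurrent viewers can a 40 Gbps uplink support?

5602

Audio: 440 kbps = 0.440 Mbps.
Per-viewer media rate: 7.140 Mbps.
40 Gbps = 40,000 Mbps; 40,000 / 7.140 = 5602.24 → 5602 viewers.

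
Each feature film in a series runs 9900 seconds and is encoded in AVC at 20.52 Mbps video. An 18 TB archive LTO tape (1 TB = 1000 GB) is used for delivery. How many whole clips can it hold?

Per item: 20.520 Mbps × 9900 s = 203,148 Mb = 25,394 MB.
Capacity: 18 TB = 144,000,000 Mb; 708.84 items → 708 complete.

708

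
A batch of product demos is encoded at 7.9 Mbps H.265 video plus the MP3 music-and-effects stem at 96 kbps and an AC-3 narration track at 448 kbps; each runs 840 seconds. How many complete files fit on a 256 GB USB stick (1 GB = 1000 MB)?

Audio total: 96 + 448 = 544 kbps = 0.544 Mbps.
Total bitrate: 8.444 Mbps.
Per item: 8.444 Mbps × 840 s = 7,093 Mb = 886.6 MB.
Capacity: 256 GB = 2,048,000 Mb; 288.74 items → 288 complete.

288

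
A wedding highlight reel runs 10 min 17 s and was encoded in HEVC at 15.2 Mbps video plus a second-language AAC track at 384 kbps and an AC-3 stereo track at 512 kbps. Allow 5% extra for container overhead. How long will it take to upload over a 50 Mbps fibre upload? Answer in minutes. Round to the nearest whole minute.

3 minutes

10 min 17 s = 617 s
Audio total: 384 + 512 = 896 kbps = 0.896 Mbps.
Total bitrate: 16.096 Mbps.
File: 16.096 Mbps × 617 s = 9931.2 Mb.
With 5% container overhead: ×1.05. → 10427.8 Mb.
At 50 Mbps: 10427.8 / 50 = 208.6 s ≈ 3.48 minutes.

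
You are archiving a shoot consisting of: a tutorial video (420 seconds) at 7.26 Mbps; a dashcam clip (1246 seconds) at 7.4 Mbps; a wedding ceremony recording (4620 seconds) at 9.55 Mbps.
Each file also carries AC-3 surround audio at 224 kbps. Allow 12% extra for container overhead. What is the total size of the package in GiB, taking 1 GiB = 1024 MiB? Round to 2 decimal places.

Audio: 224 kbps = 0.224 Mbps.
tutorial video: 7.484 Mbps × 420 s × 1.12 = 3520.5 Mb
dashcam clip: 7.624 Mbps × 1246 s × 1.12 = 10639.4 Mb
wedding ceremony recording: 9.774 Mbps × 4620 s × 1.12 = 50574.6 Mb
Total: 64734.5 Mb = 8091.8 MB.
= 7.536 GiB.

7.54 GiB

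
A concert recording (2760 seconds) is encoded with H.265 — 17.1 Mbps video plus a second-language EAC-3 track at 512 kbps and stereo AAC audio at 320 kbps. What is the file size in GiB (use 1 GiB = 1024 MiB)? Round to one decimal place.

Audio total: 512 + 320 = 832 kbps = 0.832 Mbps.
Total bitrate: 17.1 + 0.832 = 17.932 Mbps.
Stream data: 17.932 Mbps × 2760 s = 49492.3 Mb.
49,492 Mb = 6,186,540,000 bytes ÷ 1,073,741,824 = 5.762 GiB.

5.8 GiB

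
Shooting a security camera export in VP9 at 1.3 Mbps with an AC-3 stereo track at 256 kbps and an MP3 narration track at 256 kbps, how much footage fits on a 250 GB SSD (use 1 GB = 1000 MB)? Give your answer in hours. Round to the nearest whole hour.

307 hours

Audio total: 256 + 256 = 512 kbps = 0.512 Mbps.
Total bitrate: 1.3 + 0.512 = 1.812 Mbps.
Capacity: 250 GB = 2,000,000 Mb.
Recording time: 2,000,000 / 1.812 = 1,103,753 s ≈ 307 hours.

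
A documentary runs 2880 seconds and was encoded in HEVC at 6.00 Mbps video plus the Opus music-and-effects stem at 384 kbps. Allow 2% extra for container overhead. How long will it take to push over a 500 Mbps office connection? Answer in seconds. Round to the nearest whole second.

38 seconds

Audio: 384 kbps = 0.384 Mbps.
Total bitrate: 6.384 Mbps.
File: 6.384 Mbps × 2880 s = 18385.9 Mb.
With 2% container overhead: ×1.02. → 18753.6 Mb.
At 500 Mbps: 18753.6 / 500 = 37.5 s ≈ 37.5 seconds.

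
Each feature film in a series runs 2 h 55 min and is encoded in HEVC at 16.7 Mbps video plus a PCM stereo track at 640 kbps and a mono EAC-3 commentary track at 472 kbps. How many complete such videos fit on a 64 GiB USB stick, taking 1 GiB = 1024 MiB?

2 h 55 min = 175 min = 10500 s
Audio total: 640 + 472 = 1112 kbps = 1.112 Mbps.
Total bitrate: 17.812 Mbps.
Per item: 17.812 Mbps × 10500 s = 187,026 Mb = 23,378 MB.
Capacity: 64 GiB = 549,756 Mb; 2.94 items → 2 complete.

2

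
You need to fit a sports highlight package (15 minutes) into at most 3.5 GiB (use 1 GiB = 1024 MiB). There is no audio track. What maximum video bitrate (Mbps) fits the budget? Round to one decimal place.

33.4 Mbps

Budget: 3.5 GiB = 30064.8 Mb.
15 min = 900 s
Total bitrate budget: 30064.8 Mb / 900 s = 33.405 Mbps.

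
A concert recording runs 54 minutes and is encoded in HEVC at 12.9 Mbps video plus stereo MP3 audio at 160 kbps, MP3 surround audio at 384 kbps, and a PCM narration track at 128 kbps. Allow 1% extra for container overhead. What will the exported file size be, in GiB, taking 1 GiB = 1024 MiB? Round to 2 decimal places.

5.17 GiB

54 min = 3240 s
Audio total: 160 + 384 + 128 = 672 kbps = 0.672 Mbps.
Total bitrate: 12.9 + 0.672 = 13.572 Mbps.
Stream data: 13.572 Mbps × 3240 s = 43973.3 Mb.
With 1% container overhead: ×1.01.
44,413 Mb = 5,551,626,600 bytes ÷ 1,073,741,824 = 5.170 GiB.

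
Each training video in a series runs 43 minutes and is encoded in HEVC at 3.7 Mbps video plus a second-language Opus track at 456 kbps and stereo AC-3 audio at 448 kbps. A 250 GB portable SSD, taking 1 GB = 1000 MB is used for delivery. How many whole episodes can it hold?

43 min = 2580 s
Audio total: 456 + 448 = 904 kbps = 0.904 Mbps.
Total bitrate: 4.604 Mbps.
Per item: 4.604 Mbps × 2580 s = 11,878 Mb = 1,485 MB.
Capacity: 250 GB = 2,000,000 Mb; 168.37 items → 168 complete.

168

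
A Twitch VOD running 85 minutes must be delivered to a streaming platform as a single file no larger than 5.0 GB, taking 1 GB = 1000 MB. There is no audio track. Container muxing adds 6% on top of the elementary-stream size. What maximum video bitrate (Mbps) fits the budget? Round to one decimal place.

7.4 Mbps

Budget: 5.0 GB = 40000.0 Mb.
Stream payload after overhead: 40000.0 / 1.06 = 37735.8 Mb.
85 min = 5100 s
Total bitrate budget: 37735.8 Mb / 5100 s = 7.399 Mbps.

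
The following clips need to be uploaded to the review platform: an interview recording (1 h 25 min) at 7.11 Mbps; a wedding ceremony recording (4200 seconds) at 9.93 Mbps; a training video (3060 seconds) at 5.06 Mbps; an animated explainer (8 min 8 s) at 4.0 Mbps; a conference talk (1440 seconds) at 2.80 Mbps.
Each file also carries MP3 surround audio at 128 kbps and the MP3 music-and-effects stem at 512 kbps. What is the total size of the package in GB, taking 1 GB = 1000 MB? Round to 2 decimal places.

Audio total: 128 + 512 = 640 kbps = 0.640 Mbps.
interview recording: 7.750 Mbps × 5100 s = 39525.0 Mb
wedding ceremony recording: 10.570 Mbps × 4200 s = 44394.0 Mb
training video: 5.700 Mbps × 3060 s = 17442.0 Mb
animated explainer: 4.640 Mbps × 488 s = 2264.3 Mb
conference talk: 3.440 Mbps × 1440 s = 4953.6 Mb
Total: 108578.9 Mb = 13572.4 MB.
= 13.57 GB.

13.57 GB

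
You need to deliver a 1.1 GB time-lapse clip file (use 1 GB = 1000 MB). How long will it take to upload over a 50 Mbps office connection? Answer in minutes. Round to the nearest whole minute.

3 minutes

File: 1.1 GB = 8800.0 Mb.
At 50 Mbps: 8800.0 / 50 = 176.0 s ≈ 2.93 minutes.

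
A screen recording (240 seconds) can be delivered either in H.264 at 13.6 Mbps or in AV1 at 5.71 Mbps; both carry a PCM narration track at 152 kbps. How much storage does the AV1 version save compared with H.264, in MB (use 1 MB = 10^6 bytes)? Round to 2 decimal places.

236.70 MB

Audio: 152 kbps = 0.152 Mbps.
H.264: 13.752 Mbps × 240 s = 3300.5 Mb = 412.560 MB.
AV1: 5.862 Mbps × 240 s = 1406.9 Mb = 175.860 MB.
Saving: 412.560 − 175.860 = 236.700 MB.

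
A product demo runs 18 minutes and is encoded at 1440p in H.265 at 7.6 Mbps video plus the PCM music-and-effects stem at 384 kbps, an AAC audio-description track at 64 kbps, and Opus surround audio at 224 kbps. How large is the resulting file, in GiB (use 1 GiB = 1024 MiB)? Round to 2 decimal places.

1.04 GiB

18 min = 1080 s
Audio total: 384 + 64 + 224 = 672 kbps = 0.672 Mbps.
Total bitrate: 7.6 + 0.672 = 8.272 Mbps.
Stream data: 8.272 Mbps × 1080 s = 8933.8 Mb.
8,934 Mb = 1,116,720,000 bytes ÷ 1,073,741,824 = 1.040 GiB.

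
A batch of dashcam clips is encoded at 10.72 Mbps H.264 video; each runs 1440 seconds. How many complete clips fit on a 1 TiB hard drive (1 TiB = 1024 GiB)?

Per item: 10.720 Mbps × 1440 s = 15,437 Mb = 1,930 MB.
Capacity: 1 TiB = 8,796,093 Mb; 569.81 items → 569 complete.

569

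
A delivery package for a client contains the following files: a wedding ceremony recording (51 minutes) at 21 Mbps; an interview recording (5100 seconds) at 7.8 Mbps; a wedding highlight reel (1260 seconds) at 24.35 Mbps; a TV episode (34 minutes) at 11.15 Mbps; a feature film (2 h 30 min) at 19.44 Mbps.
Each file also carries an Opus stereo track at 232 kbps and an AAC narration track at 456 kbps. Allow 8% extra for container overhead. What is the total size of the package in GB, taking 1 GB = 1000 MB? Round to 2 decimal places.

Audio total: 232 + 456 = 688 kbps = 0.688 Mbps.
wedding ceremony recording: 21.688 Mbps × 3060 s × 1.08 = 71674.5 Mb
interview recording: 8.488 Mbps × 5100 s × 1.08 = 46751.9 Mb
wedding highlight reel: 25.038 Mbps × 1260 s × 1.08 = 34071.7 Mb
TV episode: 11.838 Mbps × 2040 s × 1.08 = 26081.5 Mb
feature film: 20.128 Mbps × 9000 s × 1.08 = 195644.2 Mb
Total: 374223.8 Mb = 46778.0 MB.
= 46.78 GB.

46.78 GB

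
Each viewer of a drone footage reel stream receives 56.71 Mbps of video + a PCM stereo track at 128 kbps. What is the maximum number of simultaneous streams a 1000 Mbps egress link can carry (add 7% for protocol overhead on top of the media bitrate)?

16

Audio: 128 kbps = 0.128 Mbps.
Per-viewer media rate: 56.838 Mbps.
On the wire with 7% overhead: 60.817 Mbps.
1000 Mbps = 1,000 Mbps; 1,000 / 60.817 = 16.44 → 16 viewers.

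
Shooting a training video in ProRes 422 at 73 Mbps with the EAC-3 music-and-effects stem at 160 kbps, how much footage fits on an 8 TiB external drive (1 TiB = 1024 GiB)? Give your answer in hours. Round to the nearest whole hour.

267 hours

Audio: 160 kbps = 0.160 Mbps.
Total bitrate: 73 + 0.160 = 73.160 Mbps.
Capacity: 8 TiB = 70,368,744 Mb.
Recording time: 70,368,744 / 73.160 = 961,847 s ≈ 267 hours.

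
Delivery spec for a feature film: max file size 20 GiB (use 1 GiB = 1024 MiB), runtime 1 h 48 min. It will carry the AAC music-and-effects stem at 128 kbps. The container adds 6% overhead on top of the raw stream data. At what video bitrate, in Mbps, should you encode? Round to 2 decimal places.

24.88 Mbps

Budget: 20 GiB = 171798.7 Mb.
Stream payload after overhead: 171798.7 / 1.06 = 162074.2 Mb.
1 h 48 min = 108 min = 6480 s
Total bitrate budget: 162074.2 Mb / 6480 s = 25.011 Mbps.
Audio: 128 kbps = 0.128 Mbps.
Video: 25.011 − 0.128 = 24.883 Mbps.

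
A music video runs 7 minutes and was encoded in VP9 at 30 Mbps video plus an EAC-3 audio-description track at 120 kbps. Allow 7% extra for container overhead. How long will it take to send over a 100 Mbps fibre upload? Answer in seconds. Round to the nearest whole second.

135 seconds

7 min = 420 s
Audio: 120 kbps = 0.120 Mbps.
Total bitrate: 30.120 Mbps.
File: 30.120 Mbps × 420 s = 12650.4 Mb.
With 7% container overhead: ×1.07. → 13535.9 Mb.
At 100 Mbps: 13535.9 / 100 = 135.4 s ≈ 135 seconds.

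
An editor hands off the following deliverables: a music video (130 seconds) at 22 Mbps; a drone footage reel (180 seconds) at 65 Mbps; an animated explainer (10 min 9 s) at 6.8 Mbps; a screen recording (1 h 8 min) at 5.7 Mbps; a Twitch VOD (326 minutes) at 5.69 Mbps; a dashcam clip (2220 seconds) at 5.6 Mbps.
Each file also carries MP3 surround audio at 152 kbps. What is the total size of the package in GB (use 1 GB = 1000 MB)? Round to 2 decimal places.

21.22 GB

Audio: 152 kbps = 0.152 Mbps.
music video: 22.152 Mbps × 130 s = 2879.8 Mb
drone footage reel: 65.152 Mbps × 180 s = 11727.4 Mb
animated explainer: 6.952 Mbps × 609 s = 4233.8 Mb
screen recording: 5.852 Mbps × 4080 s = 23876.2 Mb
Twitch VOD: 5.842 Mbps × 19560 s = 114269.5 Mb
dashcam clip: 5.752 Mbps × 2220 s = 12769.4 Mb
Total: 169756.0 Mb = 21219.5 MB.
= 21.22 GB.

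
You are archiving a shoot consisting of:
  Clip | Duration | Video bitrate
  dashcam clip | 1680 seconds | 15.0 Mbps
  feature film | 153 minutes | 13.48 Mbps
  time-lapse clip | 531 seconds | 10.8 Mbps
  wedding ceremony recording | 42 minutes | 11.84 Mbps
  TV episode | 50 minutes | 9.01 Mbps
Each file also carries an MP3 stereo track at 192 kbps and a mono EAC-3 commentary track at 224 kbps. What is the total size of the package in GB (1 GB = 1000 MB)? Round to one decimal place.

Audio total: 192 + 224 = 416 kbps = 0.416 Mbps.
dashcam clip: 15.416 Mbps × 1680 s = 25898.9 Mb
feature film: 13.896 Mbps × 9180 s = 127565.3 Mb
time-lapse clip: 11.216 Mbps × 531 s = 5955.7 Mb
wedding ceremony recording: 12.256 Mbps × 2520 s = 30885.1 Mb
TV episode: 9.426 Mbps × 3000 s = 28278.0 Mb
Total: 218583.0 Mb = 27322.9 MB.
= 27.32 GB.

27.3 GB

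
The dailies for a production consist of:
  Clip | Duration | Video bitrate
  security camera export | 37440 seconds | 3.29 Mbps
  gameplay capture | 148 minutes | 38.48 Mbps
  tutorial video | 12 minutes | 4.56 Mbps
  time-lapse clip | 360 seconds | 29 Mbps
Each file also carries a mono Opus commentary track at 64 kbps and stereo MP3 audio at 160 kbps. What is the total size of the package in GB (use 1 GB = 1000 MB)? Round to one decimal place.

Audio total: 64 + 160 = 224 kbps = 0.224 Mbps.
security camera export: 3.514 Mbps × 37440 s = 131564.2 Mb
gameplay capture: 38.704 Mbps × 8880 s = 343691.5 Mb
tutorial video: 4.784 Mbps × 720 s = 3444.5 Mb
time-lapse clip: 29.224 Mbps × 360 s = 10520.6 Mb
Total: 489220.8 Mb = 61152.6 MB.
= 61.15 GB.

61.2 GB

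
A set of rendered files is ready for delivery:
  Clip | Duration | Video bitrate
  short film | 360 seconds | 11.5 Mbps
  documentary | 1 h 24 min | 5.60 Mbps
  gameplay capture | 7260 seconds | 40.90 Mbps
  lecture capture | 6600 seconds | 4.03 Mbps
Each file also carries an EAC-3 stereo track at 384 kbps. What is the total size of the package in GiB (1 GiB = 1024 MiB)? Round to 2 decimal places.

Audio: 384 kbps = 0.384 Mbps.
short film: 11.884 Mbps × 360 s = 4278.2 Mb
documentary: 5.984 Mbps × 5040 s = 30159.4 Mb
gameplay capture: 41.284 Mbps × 7260 s = 299721.8 Mb
lecture capture: 4.414 Mbps × 6600 s = 29132.4 Mb
Total: 363291.8 Mb = 45411.5 MB.
= 42.29 GiB.

42.29 GiB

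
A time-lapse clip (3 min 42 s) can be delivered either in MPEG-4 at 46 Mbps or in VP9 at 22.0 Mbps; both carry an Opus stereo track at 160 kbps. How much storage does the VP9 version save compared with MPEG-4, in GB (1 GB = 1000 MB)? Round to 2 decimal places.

0.67 GB

3 min 42 s = 222 s
Audio: 160 kbps = 0.160 Mbps.
MPEG-4: 46.160 Mbps × 222 s = 10247.5 Mb = 1.281 GB.
VP9: 22.160 Mbps × 222 s = 4919.5 Mb = 0.615 GB.
Saving: 1.281 − 0.615 = 0.666 GB.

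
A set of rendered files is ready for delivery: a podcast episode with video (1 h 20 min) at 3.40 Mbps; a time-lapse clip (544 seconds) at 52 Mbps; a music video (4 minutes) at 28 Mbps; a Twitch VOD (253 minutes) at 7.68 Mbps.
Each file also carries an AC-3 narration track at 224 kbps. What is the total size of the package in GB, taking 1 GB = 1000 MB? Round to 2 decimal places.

21.57 GB

Audio: 224 kbps = 0.224 Mbps.
podcast episode with video: 3.624 Mbps × 4800 s = 17395.2 Mb
time-lapse clip: 52.224 Mbps × 544 s = 28409.9 Mb
music video: 28.224 Mbps × 240 s = 6773.8 Mb
Twitch VOD: 7.904 Mbps × 15180 s = 119982.7 Mb
Total: 172561.5 Mb = 21570.2 MB.
= 21.57 GB.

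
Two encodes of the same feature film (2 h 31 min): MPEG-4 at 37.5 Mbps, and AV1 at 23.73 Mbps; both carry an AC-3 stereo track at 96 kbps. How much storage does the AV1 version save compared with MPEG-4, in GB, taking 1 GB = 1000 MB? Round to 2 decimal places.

15.59 GB

2 h 31 min = 151 min = 9060 s
Audio: 96 kbps = 0.096 Mbps.
MPEG-4: 37.596 Mbps × 9060 s = 340619.8 Mb = 42.577 GB.
AV1: 23.826 Mbps × 9060 s = 215863.6 Mb = 26.983 GB.
Saving: 42.577 − 26.983 = 15.595 GB.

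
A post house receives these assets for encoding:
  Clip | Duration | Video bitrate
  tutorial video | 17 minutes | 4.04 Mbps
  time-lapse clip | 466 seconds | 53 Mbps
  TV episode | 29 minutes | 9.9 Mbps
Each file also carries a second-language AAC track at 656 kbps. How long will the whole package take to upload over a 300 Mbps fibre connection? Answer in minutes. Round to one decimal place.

2.7 minutes

Audio: 656 kbps = 0.656 Mbps.
tutorial video: 4.696 Mbps × 1020 s = 4789.9 Mb
time-lapse clip: 53.656 Mbps × 466 s = 25003.7 Mb
TV episode: 10.556 Mbps × 1740 s = 18367.4 Mb
Total: 48161.1 Mb = 6020.1 MB.
At 300 Mbps: 48161.1 / 300 = 161 s ≈ 2.68 minutes.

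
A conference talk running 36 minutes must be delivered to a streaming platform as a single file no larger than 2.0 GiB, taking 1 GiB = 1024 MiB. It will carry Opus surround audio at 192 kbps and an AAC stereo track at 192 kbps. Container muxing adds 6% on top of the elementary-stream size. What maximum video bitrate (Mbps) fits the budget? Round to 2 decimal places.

7.12 Mbps

Budget: 2.0 GiB = 17179.9 Mb.
Stream payload after overhead: 17179.9 / 1.06 = 16207.4 Mb.
36 min = 2160 s
Total bitrate budget: 16207.4 Mb / 2160 s = 7.503 Mbps.
Audio total: 192 + 192 = 384 kbps = 0.384 Mbps.
Video: 7.503 − 0.384 = 7.119 Mbps.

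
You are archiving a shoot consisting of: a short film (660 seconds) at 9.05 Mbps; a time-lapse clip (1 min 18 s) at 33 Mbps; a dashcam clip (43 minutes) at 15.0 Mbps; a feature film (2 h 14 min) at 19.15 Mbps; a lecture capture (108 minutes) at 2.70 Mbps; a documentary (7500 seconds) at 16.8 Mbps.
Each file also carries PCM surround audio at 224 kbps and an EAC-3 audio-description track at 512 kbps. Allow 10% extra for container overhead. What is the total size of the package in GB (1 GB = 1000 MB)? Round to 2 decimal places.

Audio total: 224 + 512 = 736 kbps = 0.736 Mbps.
short film: 9.786 Mbps × 660 s × 1.10 = 7104.6 Mb
time-lapse clip: 33.736 Mbps × 78 s × 1.10 = 2894.5 Mb
dashcam clip: 15.736 Mbps × 2580 s × 1.10 = 44658.8 Mb
feature film: 19.886 Mbps × 8040 s × 1.10 = 175871.8 Mb
lecture capture: 3.436 Mbps × 6480 s × 1.10 = 24491.8 Mb
documentary: 17.536 Mbps × 7500 s × 1.10 = 144672.0 Mb
Total: 399693.5 Mb = 49961.7 MB.
= 49.96 GB.

49.96 GB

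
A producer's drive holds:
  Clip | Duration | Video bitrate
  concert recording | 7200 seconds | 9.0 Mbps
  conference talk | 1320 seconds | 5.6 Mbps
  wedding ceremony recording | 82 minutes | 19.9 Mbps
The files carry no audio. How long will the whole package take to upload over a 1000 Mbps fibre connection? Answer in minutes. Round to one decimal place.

concert recording: 9.000 Mbps × 7200 s = 64800.0 Mb
conference talk: 5.600 Mbps × 1320 s = 7392.0 Mb
wedding ceremony recording: 19.900 Mbps × 4920 s = 97908.0 Mb
Total: 170100.0 Mb = 21262.5 MB.
At 1000 Mbps: 170100.0 / 1000 = 170 s ≈ 2.83 minutes.

2.8 minutes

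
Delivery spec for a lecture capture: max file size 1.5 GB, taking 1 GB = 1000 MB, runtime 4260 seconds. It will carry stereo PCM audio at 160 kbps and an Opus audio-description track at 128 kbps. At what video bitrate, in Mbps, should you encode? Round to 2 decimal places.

Budget: 1.5 GB = 12000.0 Mb.
Total bitrate budget: 12000.0 Mb / 4260 s = 2.817 Mbps.
Audio total: 160 + 128 = 288 kbps = 0.288 Mbps.
Video: 2.817 − 0.288 = 2.529 Mbps.

2.53 Mbps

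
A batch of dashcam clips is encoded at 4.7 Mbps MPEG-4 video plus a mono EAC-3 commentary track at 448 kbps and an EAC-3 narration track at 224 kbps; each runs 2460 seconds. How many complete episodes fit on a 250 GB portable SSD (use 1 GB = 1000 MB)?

151

Audio total: 448 + 224 = 672 kbps = 0.672 Mbps.
Total bitrate: 5.372 Mbps.
Per item: 5.372 Mbps × 2460 s = 13,215 Mb = 1,652 MB.
Capacity: 250 GB = 2,000,000 Mb; 151.34 items → 151 complete.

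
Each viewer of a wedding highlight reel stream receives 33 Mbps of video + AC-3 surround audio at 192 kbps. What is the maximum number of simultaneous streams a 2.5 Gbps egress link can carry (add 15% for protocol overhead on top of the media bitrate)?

Audio: 192 kbps = 0.192 Mbps.
Per-viewer media rate: 33.192 Mbps.
On the wire with 15% overhead: 38.171 Mbps.
2.5 Gbps = 2,500 Mbps; 2,500 / 38.171 = 65.50 → 65 viewers.

65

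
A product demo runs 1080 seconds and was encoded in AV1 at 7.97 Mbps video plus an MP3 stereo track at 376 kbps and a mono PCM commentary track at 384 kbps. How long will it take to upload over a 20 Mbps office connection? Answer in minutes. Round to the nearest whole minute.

Audio total: 376 + 384 = 760 kbps = 0.760 Mbps.
Total bitrate: 8.730 Mbps.
File: 8.730 Mbps × 1080 s = 9428.4 Mb.
At 20 Mbps: 9428.4 / 20 = 471.4 s ≈ 7.86 minutes.

8 minutes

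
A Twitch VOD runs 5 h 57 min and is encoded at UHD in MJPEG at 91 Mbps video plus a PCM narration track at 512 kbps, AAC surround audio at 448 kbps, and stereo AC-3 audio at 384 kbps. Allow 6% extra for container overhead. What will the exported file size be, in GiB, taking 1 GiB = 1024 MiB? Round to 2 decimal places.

244.09 GiB

5 h 57 min = 357 min = 21420 s
Audio total: 512 + 448 + 384 = 1344 kbps = 1.344 Mbps.
Total bitrate: 91 + 1.344 = 92.344 Mbps.
Stream data: 92.344 Mbps × 21420 s = 1978008.5 Mb.
With 6% container overhead: ×1.06.
2,096,689 Mb = 262,086,123,600 bytes ÷ 1,073,741,824 = 244.1 GiB.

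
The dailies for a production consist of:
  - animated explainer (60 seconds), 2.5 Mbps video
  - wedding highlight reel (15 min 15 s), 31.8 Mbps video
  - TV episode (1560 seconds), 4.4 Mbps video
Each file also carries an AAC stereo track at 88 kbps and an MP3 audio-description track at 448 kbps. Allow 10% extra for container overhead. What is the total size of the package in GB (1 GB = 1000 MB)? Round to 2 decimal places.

Audio total: 88 + 448 = 536 kbps = 0.536 Mbps.
animated explainer: 3.036 Mbps × 60 s × 1.10 = 200.4 Mb
wedding highlight reel: 32.336 Mbps × 915 s × 1.10 = 32546.2 Mb
TV episode: 4.936 Mbps × 1560 s × 1.10 = 8470.2 Mb
Total: 41216.7 Mb = 5152.1 MB.
= 5.152 GB.

5.15 GB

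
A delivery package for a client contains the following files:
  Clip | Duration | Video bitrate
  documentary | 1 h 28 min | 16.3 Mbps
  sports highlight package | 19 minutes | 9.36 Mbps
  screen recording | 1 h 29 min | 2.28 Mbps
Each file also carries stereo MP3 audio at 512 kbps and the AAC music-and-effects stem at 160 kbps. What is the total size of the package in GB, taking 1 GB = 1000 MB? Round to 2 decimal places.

Audio total: 512 + 160 = 672 kbps = 0.672 Mbps.
documentary: 16.972 Mbps × 5280 s = 89612.2 Mb
sports highlight package: 10.032 Mbps × 1140 s = 11436.5 Mb
screen recording: 2.952 Mbps × 5340 s = 15763.7 Mb
Total: 116812.3 Mb = 14601.5 MB.
= 14.60 GB.

14.60 GB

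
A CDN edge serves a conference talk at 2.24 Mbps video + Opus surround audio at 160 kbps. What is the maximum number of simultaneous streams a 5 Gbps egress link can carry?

Audio: 160 kbps = 0.160 Mbps.
Per-viewer media rate: 2.400 Mbps.
5 Gbps = 5,000 Mbps; 5,000 / 2.400 = 2083.33 → 2083 viewers.

2083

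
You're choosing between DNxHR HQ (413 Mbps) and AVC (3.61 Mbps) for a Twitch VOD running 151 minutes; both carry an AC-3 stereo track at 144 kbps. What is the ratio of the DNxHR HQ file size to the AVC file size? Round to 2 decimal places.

110.05

151 min = 9060 s
Audio: 144 kbps = 0.144 Mbps.
DNxHR HQ: 413.144 Mbps × 9060 s = 3743084.6 Mb = 467.886 GB.
AVC: 3.754 Mbps × 9060 s = 34011.2 Mb = 4.251 GB.
Ratio: 467.886 / 4.251 = 110.054.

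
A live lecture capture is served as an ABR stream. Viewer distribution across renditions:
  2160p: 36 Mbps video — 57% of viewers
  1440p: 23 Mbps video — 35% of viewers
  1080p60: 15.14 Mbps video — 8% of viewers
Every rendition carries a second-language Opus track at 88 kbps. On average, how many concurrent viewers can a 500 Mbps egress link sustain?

Audio: 88 kbps = 0.088 Mbps.
Average per-viewer bitrate: 0.57×36.088 + 0.35×23.088 + 0.08×15.228 = 29.869 Mbps.
500 Mbps = 500.0 Mbps; 500.0 / 29.869 = 16.74 → 16.

16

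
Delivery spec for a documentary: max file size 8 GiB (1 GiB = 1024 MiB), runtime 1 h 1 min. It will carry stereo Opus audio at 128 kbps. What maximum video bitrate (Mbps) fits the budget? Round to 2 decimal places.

Budget: 8 GiB = 68719.5 Mb.
1 h 1 min = 61 min = 3660 s
Total bitrate budget: 68719.5 Mb / 3660 s = 18.776 Mbps.
Audio: 128 kbps = 0.128 Mbps.
Video: 18.776 − 0.128 = 18.648 Mbps.

18.65 Mbps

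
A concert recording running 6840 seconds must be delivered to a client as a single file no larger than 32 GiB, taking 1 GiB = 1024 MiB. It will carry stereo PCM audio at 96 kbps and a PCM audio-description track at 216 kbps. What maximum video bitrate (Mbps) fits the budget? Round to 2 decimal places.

Budget: 32 GiB = 274877.9 Mb.
Total bitrate budget: 274877.9 Mb / 6840 s = 40.187 Mbps.
Audio total: 96 + 216 = 312 kbps = 0.312 Mbps.
Video: 40.187 − 0.312 = 39.875 Mbps.

39.87 Mbps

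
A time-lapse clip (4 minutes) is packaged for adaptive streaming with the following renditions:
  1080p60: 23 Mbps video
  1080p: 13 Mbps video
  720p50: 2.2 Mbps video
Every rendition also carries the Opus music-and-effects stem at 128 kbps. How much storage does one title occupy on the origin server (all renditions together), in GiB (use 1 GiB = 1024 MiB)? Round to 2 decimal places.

1.08 GiB

4 min = 240 s
Audio: 128 kbps = 0.128 Mbps.
Sum of rendition bitrates: (23+0.128) + (13+0.128) + (2.2+0.128) = 38.584 Mbps.
× 240 s = 9,260 Mb = 1,158 MB = 1.078 GiB.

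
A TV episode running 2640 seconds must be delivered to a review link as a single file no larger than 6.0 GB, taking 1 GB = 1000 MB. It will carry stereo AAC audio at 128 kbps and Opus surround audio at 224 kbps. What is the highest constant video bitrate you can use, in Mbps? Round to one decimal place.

Budget: 6.0 GB = 48000.0 Mb.
Total bitrate budget: 48000.0 Mb / 2640 s = 18.182 Mbps.
Audio total: 128 + 224 = 352 kbps = 0.352 Mbps.
Video: 18.182 − 0.352 = 17.830 Mbps.

17.8 Mbps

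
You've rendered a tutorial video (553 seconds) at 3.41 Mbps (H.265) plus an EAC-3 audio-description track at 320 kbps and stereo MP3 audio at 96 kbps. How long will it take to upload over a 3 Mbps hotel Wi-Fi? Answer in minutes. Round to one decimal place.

11.8 minutes

Audio total: 320 + 96 = 416 kbps = 0.416 Mbps.
Total bitrate: 3.826 Mbps.
File: 3.826 Mbps × 553 s = 2115.8 Mb.
At 3 Mbps: 2115.8 / 3 = 705.3 s ≈ 11.8 minutes.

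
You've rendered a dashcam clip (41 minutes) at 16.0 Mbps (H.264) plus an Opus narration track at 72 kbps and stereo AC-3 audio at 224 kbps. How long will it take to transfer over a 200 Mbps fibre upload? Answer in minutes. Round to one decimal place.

41 min = 2460 s
Audio total: 72 + 224 = 296 kbps = 0.296 Mbps.
Total bitrate: 16.296 Mbps.
File: 16.296 Mbps × 2460 s = 40088.2 Mb.
At 200 Mbps: 40088.2 / 200 = 200.4 s ≈ 3.34 minutes.

3.3 minutes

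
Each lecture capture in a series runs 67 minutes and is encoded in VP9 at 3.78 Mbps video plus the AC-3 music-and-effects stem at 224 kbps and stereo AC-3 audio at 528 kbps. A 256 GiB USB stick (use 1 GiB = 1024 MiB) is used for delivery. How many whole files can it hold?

120

67 min = 4020 s
Audio total: 224 + 528 = 752 kbps = 0.752 Mbps.
Total bitrate: 4.532 Mbps.
Per item: 4.532 Mbps × 4020 s = 18,219 Mb = 2,277 MB.
Capacity: 256 GiB = 2,199,023 Mb; 120.70 items → 120 complete.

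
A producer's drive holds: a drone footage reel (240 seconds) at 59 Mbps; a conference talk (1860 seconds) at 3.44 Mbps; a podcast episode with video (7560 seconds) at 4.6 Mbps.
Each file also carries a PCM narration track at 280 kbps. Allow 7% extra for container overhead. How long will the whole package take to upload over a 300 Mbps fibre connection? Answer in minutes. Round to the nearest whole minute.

Audio: 280 kbps = 0.280 Mbps.
drone footage reel: 59.280 Mbps × 240 s × 1.07 = 15223.1 Mb
conference talk: 3.720 Mbps × 1860 s × 1.07 = 7403.5 Mb
podcast episode with video: 4.880 Mbps × 7560 s × 1.07 = 39475.3 Mb
Total: 62101.9 Mb = 7762.7 MB.
At 300 Mbps: 62101.9 / 300 = 207 s ≈ 3.45 minutes.

3 minutes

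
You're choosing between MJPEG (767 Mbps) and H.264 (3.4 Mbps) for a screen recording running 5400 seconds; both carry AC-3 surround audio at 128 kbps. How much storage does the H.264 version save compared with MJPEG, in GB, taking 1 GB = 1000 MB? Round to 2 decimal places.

515.43 GB

Audio: 128 kbps = 0.128 Mbps.
MJPEG: 767.128 Mbps × 5400 s = 4142491.2 Mb = 517.811 GB.
H.264: 3.528 Mbps × 5400 s = 19051.2 Mb = 2.381 GB.
Saving: 517.811 − 2.381 = 515.430 GB.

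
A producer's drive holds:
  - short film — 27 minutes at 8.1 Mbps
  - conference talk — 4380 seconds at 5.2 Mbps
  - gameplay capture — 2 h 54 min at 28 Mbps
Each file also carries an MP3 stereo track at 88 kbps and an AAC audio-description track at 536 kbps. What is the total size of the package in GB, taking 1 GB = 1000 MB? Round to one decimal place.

42.3 GB

Audio total: 88 + 536 = 624 kbps = 0.624 Mbps.
short film: 8.724 Mbps × 1620 s = 14132.9 Mb
conference talk: 5.824 Mbps × 4380 s = 25509.1 Mb
gameplay capture: 28.624 Mbps × 10440 s = 298834.6 Mb
Total: 338476.6 Mb = 42309.6 MB.
= 42.31 GB.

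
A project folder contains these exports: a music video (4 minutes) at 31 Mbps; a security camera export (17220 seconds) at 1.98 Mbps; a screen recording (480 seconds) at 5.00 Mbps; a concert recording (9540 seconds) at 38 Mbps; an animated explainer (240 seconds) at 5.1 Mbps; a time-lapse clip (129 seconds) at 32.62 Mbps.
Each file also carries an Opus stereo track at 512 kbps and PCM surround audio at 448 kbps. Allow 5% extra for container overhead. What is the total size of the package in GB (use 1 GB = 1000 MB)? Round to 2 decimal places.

57.57 GB

Audio total: 512 + 448 = 960 kbps = 0.960 Mbps.
music video: 31.960 Mbps × 240 s × 1.05 = 8053.9 Mb
security camera export: 2.940 Mbps × 17220 s × 1.05 = 53158.1 Mb
screen recording: 5.960 Mbps × 480 s × 1.05 = 3003.8 Mb
concert recording: 38.960 Mbps × 9540 s × 1.05 = 390262.3 Mb
animated explainer: 6.060 Mbps × 240 s × 1.05 = 1527.1 Mb
time-lapse clip: 33.580 Mbps × 129 s × 1.05 = 4548.4 Mb
Total: 460553.8 Mb = 57569.2 MB.
= 57.57 GB.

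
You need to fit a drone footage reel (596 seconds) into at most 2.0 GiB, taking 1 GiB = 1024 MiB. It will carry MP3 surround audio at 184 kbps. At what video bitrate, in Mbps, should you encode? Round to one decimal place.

28.6 Mbps

Budget: 2.0 GiB = 17179.9 Mb.
Total bitrate budget: 17179.9 Mb / 596 s = 28.825 Mbps.
Audio: 184 kbps = 0.184 Mbps.
Video: 28.825 − 0.184 = 28.641 Mbps.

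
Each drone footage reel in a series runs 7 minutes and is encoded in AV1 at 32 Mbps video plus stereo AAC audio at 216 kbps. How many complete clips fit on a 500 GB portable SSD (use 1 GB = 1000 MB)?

7 min = 420 s
Audio: 216 kbps = 0.216 Mbps.
Total bitrate: 32.216 Mbps.
Per item: 32.216 Mbps × 420 s = 13,531 Mb = 1,691 MB.
Capacity: 500 GB = 4,000,000 Mb; 295.62 items → 295 complete.

295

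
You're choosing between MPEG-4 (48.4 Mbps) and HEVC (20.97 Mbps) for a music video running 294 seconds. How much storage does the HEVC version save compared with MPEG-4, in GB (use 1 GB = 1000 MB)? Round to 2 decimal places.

1.01 GB

MPEG-4: 48.400 Mbps × 294 s = 14229.6 Mb = 1.779 GB.
HEVC: 20.970 Mbps × 294 s = 6165.2 Mb = 0.771 GB.
Saving: 1.779 − 0.771 = 1.008 GB.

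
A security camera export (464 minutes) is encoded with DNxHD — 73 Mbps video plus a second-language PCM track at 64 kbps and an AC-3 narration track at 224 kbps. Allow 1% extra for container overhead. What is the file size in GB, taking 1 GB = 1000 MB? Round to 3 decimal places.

464 min = 27840 s
Audio total: 64 + 224 = 288 kbps = 0.288 Mbps.
Total bitrate: 73 + 0.288 = 73.288 Mbps.
Stream data: 73.288 Mbps × 27840 s = 2040337.9 Mb.
With 1% container overhead: ×1.01.
2,060,741 Mb ÷ 8 = 257,593 MB → 257.6 GB.

257.593 GB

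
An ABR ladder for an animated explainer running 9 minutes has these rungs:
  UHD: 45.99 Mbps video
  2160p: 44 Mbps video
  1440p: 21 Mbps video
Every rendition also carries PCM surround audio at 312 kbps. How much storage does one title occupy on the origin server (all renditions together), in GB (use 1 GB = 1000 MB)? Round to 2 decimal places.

9 min = 540 s
Audio: 312 kbps = 0.312 Mbps.
Sum of rendition bitrates: (45.99+0.312) + (44+0.312) + (21+0.312) = 111.926 Mbps.
× 540 s = 60,440 Mb = 7,555 MB = 7.555 GB.

7.56 GB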